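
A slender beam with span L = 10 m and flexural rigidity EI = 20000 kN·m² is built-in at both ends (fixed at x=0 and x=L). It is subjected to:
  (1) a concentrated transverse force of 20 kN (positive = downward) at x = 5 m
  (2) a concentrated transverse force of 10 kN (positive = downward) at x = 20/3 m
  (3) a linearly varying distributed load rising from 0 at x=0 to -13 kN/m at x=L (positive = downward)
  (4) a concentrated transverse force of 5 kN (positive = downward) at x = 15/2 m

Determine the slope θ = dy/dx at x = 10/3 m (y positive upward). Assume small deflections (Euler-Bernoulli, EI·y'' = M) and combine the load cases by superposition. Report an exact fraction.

θ(10/3) = 49/777600 rad

Load 1 — point force P=20 kN at a=5 m (b=L-a=5):
  θ_1 = -Pb²x(2aL-(3a+b)x)/(2L³EI)  [x≤a] = -20·5²·(10/3)·(2·5·10-(3·5+5)·(10/3))/(2·10³·20000) = -1/720 rad
Load 2 — point force P=10 kN at a=20/3 m (b=L-a=10/3):
  θ_2 = -Pb²x(2aL-(3a+b)x)/(2L³EI)  [x≤a] = -10·(10/3)²·(10/3)·(2·(20/3)·10-(3·(20/3)+(10/3))·(10/3))/(2·10³·20000) = -1/1944 rad
Load 3 — triangular load w₀=-13 kN/m (0→w₀ over full span):
  θ_3 = -w₀(2x(L-x)(L-2x)(x+2L)+x²(L-x)²)/(120LEI) = -(-13)·(2·(10/3)·(10-(10/3))·(10-2·(10/3))·((10/3)+2·10)+(10/3)²·(10-(10/3))²)/(120·10·20000) = 13/6075 rad
Load 4 — point force P=5 kN at a=15/2 m (b=L-a=5/2):
  θ_4 = -Pb²x(2aL-(3a+b)x)/(2L³EI)  [x≤a] = -5·(5/2)²·(10/3)·(2·(15/2)·10-(3·(15/2)+(5/2))·(10/3))/(2·10³·20000) = -1/5760 rad
Superposition: θ = Σ θ_i = 49/777600 rad ≈ 0.000063 rad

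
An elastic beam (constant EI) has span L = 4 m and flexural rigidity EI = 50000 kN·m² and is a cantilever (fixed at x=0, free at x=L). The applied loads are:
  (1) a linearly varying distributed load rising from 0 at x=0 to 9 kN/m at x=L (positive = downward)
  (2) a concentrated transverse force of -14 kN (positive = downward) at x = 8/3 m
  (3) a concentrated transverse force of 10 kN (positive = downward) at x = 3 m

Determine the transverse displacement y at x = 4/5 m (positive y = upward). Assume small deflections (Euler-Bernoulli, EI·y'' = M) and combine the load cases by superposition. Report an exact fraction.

y(4/5) = -34643/146484375 m

Load 1 — triangular load w₀=9 kN/m (0→w₀ over full span):
  y_1 = (w₀Lx³/12-w₀L²x²/6-w₀x⁵/(120L))/EI = (9·4·(4/5)³/12-9·4²·(4/5)²/6-9·(4/5)⁵/(120·4))/50000 = -13506/48828125 m
Load 2 — point force P=-14 kN at a=8/3 m (b=L-a=4/3):
  y_2 = -Px²(3a-x)/(6EI)  [x≤a] = -(-14)·(4/5)²·(3·(8/3)-(4/5))/(6·50000) = 84/390625 m
Load 3 — point force P=10 kN at a=3 m (b=L-a=1):
  y_3 = -Px²(3a-x)/(6EI)  [x≤a] = -10·(4/5)²·(3·3-(4/5))/(6·50000) = -41/234375 m
Superposition: y = Σ y_i = -34643/146484375 m ≈ -0.000236 m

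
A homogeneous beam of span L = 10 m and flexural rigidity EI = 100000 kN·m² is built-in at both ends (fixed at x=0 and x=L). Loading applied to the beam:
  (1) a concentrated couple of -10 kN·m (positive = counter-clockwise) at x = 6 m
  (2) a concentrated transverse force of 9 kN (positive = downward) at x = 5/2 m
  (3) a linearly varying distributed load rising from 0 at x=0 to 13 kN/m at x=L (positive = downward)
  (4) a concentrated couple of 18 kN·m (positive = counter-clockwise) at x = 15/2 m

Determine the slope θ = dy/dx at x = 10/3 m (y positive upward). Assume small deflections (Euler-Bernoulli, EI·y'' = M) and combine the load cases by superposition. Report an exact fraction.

Load 1 — applied couple M₀=-10 kN·m at a=6 m (b=L-a=4):
  θ_1 = (R_Ax²/2 - M_Ax)/EI  [x≤a] with R_A=-36/25, M_A=-16/5 = ((-36/25)·(10/3)²/2 - (-16/5)·(10/3))/100000 = 1/37500 rad
Load 2 — point force P=9 kN at a=5/2 m (b=L-a=15/2):
  θ_2 = Pa²(L-x)(2bL-(3b+a)(L-x))/(2L³EI)  [x>a] = 9·(5/2)²·(10-(10/3))·(2·(15/2)·10-(3·(15/2)+(5/2))·(10-(10/3)))/(2·10³·100000) = -1/32000 rad
Load 3 — triangular load w₀=13 kN/m (0→w₀ over full span):
  θ_3 = -w₀(2x(L-x)(L-2x)(x+2L)+x²(L-x)²)/(120LEI) = -13·(2·(10/3)·(10-(10/3))·(10-2·(10/3))·((10/3)+2·10)+(10/3)²·(10-(10/3))²)/(120·10·100000) = -13/30375 rad
Load 4 — applied couple M₀=18 kN·m at a=15/2 m (b=L-a=5/2):
  θ_4 = (R_Ax²/2 - M_Ax)/EI  [x≤a] with R_A=81/40, M_A=45/8 = ((81/40)·(10/3)²/2 - (45/8)·(10/3))/100000 = -3/40000 rad
Superposition: θ = Σ θ_i = -98671/194400000 rad ≈ -0.000508 rad

θ(10/3) = -98671/194400000 rad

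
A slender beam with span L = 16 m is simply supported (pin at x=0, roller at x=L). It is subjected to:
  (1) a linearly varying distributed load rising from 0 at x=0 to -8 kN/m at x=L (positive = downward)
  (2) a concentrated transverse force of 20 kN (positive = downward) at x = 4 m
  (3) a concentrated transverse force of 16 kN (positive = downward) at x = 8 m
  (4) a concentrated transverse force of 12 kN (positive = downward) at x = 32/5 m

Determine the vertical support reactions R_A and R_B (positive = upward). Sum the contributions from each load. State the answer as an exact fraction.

R_A = 133/15 kN, R_B = -373/15 kN

Load 1 — triangular load w₀=-8 kN/m (0→w₀ over full span):
  R_A = w₀L/6 = (-8)·16/6 = -64/3 kN
  R_B = w₀L/3 = (-8)·16/3 = -128/3 kN
Load 2 — point force P=20 kN at a=4 m (b=L-a=12):
  R_A = Pb/L = 20·12/16 = 15 kN
  R_B = Pa/L = 20·4/16 = 5 kN
Load 3 — point force P=16 kN at a=8 m (b=L-a=8):
  R_A = Pb/L = 16·8/16 = 8 kN
  R_B = Pa/L = 16·8/16 = 8 kN
Load 4 — point force P=12 kN at a=32/5 m (b=L-a=48/5):
  R_A = Pb/L = 12·(48/5)/16 = 36/5 kN
  R_B = Pa/L = 12·(32/5)/16 = 24/5 kN
Superposition: R_A = 133/15 kN, R_B = -373/15 kN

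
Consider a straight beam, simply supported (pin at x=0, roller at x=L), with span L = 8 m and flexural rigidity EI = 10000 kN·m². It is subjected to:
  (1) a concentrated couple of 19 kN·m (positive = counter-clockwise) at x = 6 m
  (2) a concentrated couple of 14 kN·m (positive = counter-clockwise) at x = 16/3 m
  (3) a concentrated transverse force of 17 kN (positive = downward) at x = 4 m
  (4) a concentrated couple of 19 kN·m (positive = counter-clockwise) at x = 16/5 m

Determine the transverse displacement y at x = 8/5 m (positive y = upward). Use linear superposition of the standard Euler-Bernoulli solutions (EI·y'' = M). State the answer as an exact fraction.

Load 1 — applied couple M₀=19 kN·m at a=6 m (b=L-a=2):
  y_1 = (M₀x³/(6L)+C₁x)/EI  [x≤a] with C₁=M₀(3b²-L²)/(6L)=-247/12 = (19·(8/5)³/(6·8)+(-247/12)·(8/5))/10000 = -1957/625000 m
Load 2 — applied couple M₀=14 kN·m at a=16/3 m (b=L-a=8/3):
  y_2 = (M₀x³/(6L)+C₁x)/EI  [x≤a] with C₁=M₀(3b²-L²)/(6L)=-112/9 = (14·(8/5)³/(6·8)+(-112/9)·(8/5))/10000 = -1316/703125 m
Load 3 — point force P=17 kN at a=4 m (b=L-a=4):
  y_3 = -Pbx(L²-b²-x²)/(6LEI)  [x≤a] = -17·4·(8/5)·(8²-4²-(8/5)²)/(6·8·10000) = -2414/234375 m
Load 4 — applied couple M₀=19 kN·m at a=16/5 m (b=L-a=24/5):
  y_4 = (M₀x³/(6L)+C₁x)/EI  [x≤a] with C₁=M₀(3b²-L²)/(6L)=152/75 = (19·(8/5)³/(6·8)+(152/75)·(8/5))/10000 = 38/78125 m
Superposition: y = Σ y_i = -83341/5625000 m ≈ -0.014816 m

y(8/5) = -83341/5625000 m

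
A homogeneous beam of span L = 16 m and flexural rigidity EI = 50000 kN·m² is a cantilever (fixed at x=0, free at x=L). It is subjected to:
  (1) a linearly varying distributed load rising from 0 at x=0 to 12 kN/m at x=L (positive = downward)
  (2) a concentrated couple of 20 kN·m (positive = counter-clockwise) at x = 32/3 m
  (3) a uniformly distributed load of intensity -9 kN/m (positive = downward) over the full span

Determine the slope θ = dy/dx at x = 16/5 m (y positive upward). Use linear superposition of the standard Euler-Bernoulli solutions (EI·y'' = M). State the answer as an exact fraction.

θ(16/5) = 10692/1953125 rad

Load 1 — triangular load w₀=12 kN/m (0→w₀ over full span):
  θ_1 = (w₀Lx²/4-w₀L²x/3-w₀x⁴/(24L))/EI = (12·16·(16/5)²/4-12·16²·(16/5)/3-12·(16/5)⁴/(24·16))/50000 = -108928/1953125 rad
Load 2 — applied couple M₀=20 kN·m at a=32/3 m (b=L-a=16/3):
  θ_2 = M₀x/EI  [x≤a] = 20·(16/5)/50000 = 4/3125 rad
Load 3 — uniform load w=-9 kN/m over full span:
  θ_3 = -wx(x²-3Lx+3L²)/(6EI) = -(-9)·(16/5)·((16/5)²-3·16·(16/5)+3·16²)/(6·50000) = 23424/390625 rad
Superposition: θ = Σ θ_i = 10692/1953125 rad ≈ 0.005474 rad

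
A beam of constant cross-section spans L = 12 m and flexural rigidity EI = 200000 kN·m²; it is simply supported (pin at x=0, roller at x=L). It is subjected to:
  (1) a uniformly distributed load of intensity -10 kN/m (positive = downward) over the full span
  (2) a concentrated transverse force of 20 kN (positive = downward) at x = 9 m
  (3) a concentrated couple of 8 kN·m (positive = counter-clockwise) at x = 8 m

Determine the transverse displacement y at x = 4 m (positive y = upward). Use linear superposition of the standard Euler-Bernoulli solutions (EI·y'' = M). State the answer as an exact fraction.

Load 1 — uniform load w=-10 kN/m over full span:
  y_1 = -wx(L³-2Lx²+x³)/(24EI) = -(-10)·4·(12³-2·12·4²+4³)/(24·200000) = 22/1875 m
Load 2 — point force P=20 kN at a=9 m (b=L-a=3):
  y_2 = -Pbx(L²-b²-x²)/(6LEI)  [x≤a] = -20·3·4·(12²-3²-4²)/(6·12·200000) = -119/60000 m
Load 3 — applied couple M₀=8 kN·m at a=8 m (b=L-a=4):
  y_3 = (M₀x³/(6L)+C₁x)/EI  [x≤a] with C₁=M₀(3b²-L²)/(6L)=-32/3 = (8·4³/(6·12)+(-32/3)·4)/200000 = -1/5625 m
Superposition: y = Σ y_i = 1723/180000 m ≈ 0.009572 m

y(4) = 1723/180000 m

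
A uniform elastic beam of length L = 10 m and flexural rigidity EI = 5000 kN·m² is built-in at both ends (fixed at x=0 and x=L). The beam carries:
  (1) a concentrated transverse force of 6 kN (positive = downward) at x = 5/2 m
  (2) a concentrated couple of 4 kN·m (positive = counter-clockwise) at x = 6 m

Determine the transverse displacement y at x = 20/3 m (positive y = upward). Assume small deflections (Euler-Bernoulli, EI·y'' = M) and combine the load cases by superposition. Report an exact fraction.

Load 1 — point force P=6 kN at a=5/2 m (b=L-a=15/2):
  y_1 = -Pa²(L-x)²(3bL-(3b+a)(L-x))/(6L³EI)  [x>a] = -6·(5/2)²·(10-(20/3))²·(3·(15/2)·10-(3·(15/2)+(5/2))·(10-(20/3)))/(6·10³·5000) = -17/8640 m
Load 2 — applied couple M₀=4 kN·m at a=6 m (b=L-a=4):
  y_2 = (R_Ax³/6 - M_Ax²/2 - M₀(x-a)²/2)/EI  [x>a] with R_A=72/125, M_A=32/25 = ((72/125)·(20/3)³/6 - (32/25)·(20/3)²/2 - 4·((20/3)-6)²/2)/5000 = -1/5625 m
Superposition: y = Σ y_i = -2317/1080000 m ≈ -0.002145 m

y(20/3) = -2317/1080000 m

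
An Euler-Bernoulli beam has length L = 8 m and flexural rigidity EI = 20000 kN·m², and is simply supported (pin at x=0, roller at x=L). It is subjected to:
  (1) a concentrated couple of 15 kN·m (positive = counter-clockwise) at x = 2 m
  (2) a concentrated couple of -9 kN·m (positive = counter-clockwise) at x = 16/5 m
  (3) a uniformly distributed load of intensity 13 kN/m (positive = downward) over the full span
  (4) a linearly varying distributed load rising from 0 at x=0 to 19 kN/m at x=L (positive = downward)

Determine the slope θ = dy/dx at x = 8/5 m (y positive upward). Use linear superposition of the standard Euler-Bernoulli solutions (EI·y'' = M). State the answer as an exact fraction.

θ(8/5) = -8173697/450000000 rad

Load 1 — applied couple M₀=15 kN·m at a=2 m (b=L-a=6):
  θ_1 = (M₀x²/(2L)+C₁)/EI  [x≤a] with C₁=M₀(3b²-L²)/(6L)=55/4 = (15·(8/5)²/(2·8)+(55/4))/20000 = 323/400000 rad
Load 2 — applied couple M₀=-9 kN·m at a=16/5 m (b=L-a=24/5):
  θ_2 = (M₀x²/(2L)+C₁)/EI  [x≤a] with C₁=M₀(3b²-L²)/(6L)=-24/25 = ((-9)·(8/5)²/(2·8)+(-24/25))/20000 = -3/25000 rad
Load 3 — uniform load w=13 kN/m over full span:
  θ_3 = -w(L³-6Lx²+4x³)/(24EI) = -13·(8³-6·8·(8/5)²+4·(8/5)³)/(24·20000) = -858/78125 rad
Load 4 — triangular load w₀=19 kN/m (0→w₀ over full span):
  θ_4 = -w₀(7L⁴-30L²x²+15x⁴)/(360LEI) = -19·(7·8⁴-30·8²·(8/5)²+15·(8/5)⁴)/(360·8·20000) = -27664/3515625 rad
Superposition: θ = Σ θ_i = -8173697/450000000 rad ≈ -0.018164 rad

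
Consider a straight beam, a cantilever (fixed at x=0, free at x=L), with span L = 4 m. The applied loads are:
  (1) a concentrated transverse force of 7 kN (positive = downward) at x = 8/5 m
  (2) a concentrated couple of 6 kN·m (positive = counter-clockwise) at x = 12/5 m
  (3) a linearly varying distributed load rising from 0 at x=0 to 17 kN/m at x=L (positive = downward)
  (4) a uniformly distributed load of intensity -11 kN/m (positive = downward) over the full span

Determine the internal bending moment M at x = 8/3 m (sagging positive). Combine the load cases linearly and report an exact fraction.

M(8/3) = -296/81 kN·m

Load 1 — point force P=7 kN at a=8/5 m (b=L-a=12/5):
  M_1 = 0  [x>a] = 0 kN·m
Load 2 — applied couple M₀=6 kN·m at a=12/5 m (b=L-a=8/5):
  M_2 = 0  [x>a] = 0 kN·m
Load 3 — triangular load w₀=17 kN/m (0→w₀ over full span):
  M_3 = w₀Lx/2 - w₀L²/3 - w₀x³/(6L) = 17·4·(8/3)/2 - 17·4²/3 - 17·(8/3)³/(6·4) = -1088/81 kN·m
Load 4 — uniform load w=-11 kN/m over full span:
  M_4 = -w(L-x)²/2 = -(-11)·(4-(8/3))²/2 = 88/9 kN·m
Superposition: M = Σ M_i = -296/81 kN·m ≈ -3.654321 kN·m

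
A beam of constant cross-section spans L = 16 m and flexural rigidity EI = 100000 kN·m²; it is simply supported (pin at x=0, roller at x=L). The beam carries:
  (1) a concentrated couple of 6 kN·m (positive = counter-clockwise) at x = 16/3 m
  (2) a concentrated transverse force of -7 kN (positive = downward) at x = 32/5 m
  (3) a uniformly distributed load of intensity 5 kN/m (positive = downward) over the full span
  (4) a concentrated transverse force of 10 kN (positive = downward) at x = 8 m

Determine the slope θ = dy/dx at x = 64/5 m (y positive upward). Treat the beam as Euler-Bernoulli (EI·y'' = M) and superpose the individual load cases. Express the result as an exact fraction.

Load 1 — applied couple M₀=6 kN·m at a=16/3 m (b=L-a=32/3):
  θ_1 = (M₀x²/(2L)-M₀(x-a)+C₁)/EI  [x>a] with C₁=M₀(3b²-L²)/(6L)=16/3 = (6·(64/5)²/(2·16)-6·((64/5)-(16/3))+(16/3))/100000 = -41/468750 rad
Load 2 — point force P=-7 kN at a=32/5 m (b=L-a=48/5):
  θ_2 = -Pa(2L²-6Lx+3x²+a²)/(6LEI)  [x>a] = -(-7)·(32/5)·(2·16²-6·16·(64/5)+3·(64/5)²+(32/5)²)/(6·16·100000) = -336/390625 rad
Load 3 — uniform load w=5 kN/m over full span:
  θ_3 = -w(L³-6Lx²+4x³)/(24EI) = -5·(16³-6·16·(64/5)²+4·(64/5)³)/(24·100000) = 528/78125 rad
Load 4 — point force P=10 kN at a=8 m (b=L-a=8):
  θ_4 = -Pa(2L²-6Lx+3x²+a²)/(6LEI)  [x>a] = -10·8·(2·16²-6·16·(64/5)+3·(64/5)²+8²)/(6·16·100000) = 21/15625 rad
Superposition: θ = Σ θ_i = 16769/2343750 rad ≈ 0.007155 rad

θ(64/5) = 16769/2343750 rad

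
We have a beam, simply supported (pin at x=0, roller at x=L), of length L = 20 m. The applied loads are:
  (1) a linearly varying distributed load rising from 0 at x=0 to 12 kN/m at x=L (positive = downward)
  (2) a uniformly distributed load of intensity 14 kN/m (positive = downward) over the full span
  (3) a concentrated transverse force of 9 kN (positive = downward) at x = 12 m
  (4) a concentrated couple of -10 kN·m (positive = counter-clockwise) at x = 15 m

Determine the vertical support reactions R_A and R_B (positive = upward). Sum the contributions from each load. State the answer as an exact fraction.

R_A = 1831/10 kN, R_B = 2259/10 kN

Load 1 — triangular load w₀=12 kN/m (0→w₀ over full span):
  R_A = w₀L/6 = 12·20/6 = 40 kN
  R_B = w₀L/3 = 12·20/3 = 80 kN
Load 2 — uniform load w=14 kN/m over full span:
  R_A = wL/2 = 14·20/2 = 140 kN
  R_B = wL/2 = 14·20/2 = 140 kN
Load 3 — point force P=9 kN at a=12 m (b=L-a=8):
  R_A = Pb/L = 9·8/20 = 18/5 kN
  R_B = Pa/L = 9·12/20 = 27/5 kN
Load 4 — applied couple M₀=-10 kN·m at a=15 m (b=L-a=5):
  R_A = M₀/L = (-10)/20 = -1/2 kN
  R_B = -M₀/L = -(-10)/20 = 1/2 kN
Superposition: R_A = 1831/10 kN, R_B = 2259/10 kN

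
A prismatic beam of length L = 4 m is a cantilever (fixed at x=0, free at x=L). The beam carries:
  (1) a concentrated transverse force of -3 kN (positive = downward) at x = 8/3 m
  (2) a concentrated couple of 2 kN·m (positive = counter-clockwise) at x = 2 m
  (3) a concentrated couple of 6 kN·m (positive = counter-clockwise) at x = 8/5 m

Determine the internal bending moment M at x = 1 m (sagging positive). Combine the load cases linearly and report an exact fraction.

M(1) = 13 kN·m

Load 1 — point force P=-3 kN at a=8/3 m (b=L-a=4/3):
  M_1 = -P(a-x)  [x≤a] = -(-3)·((8/3)-1) = 5 kN·m
Load 2 — applied couple M₀=2 kN·m at a=2 m (b=L-a=2):
  M_2 = M₀  [x≤a] = 2 = 2 kN·m
Load 3 — applied couple M₀=6 kN·m at a=8/5 m (b=L-a=12/5):
  M_3 = M₀  [x≤a] = 6 = 6 kN·m
Superposition: M = Σ M_i = 13 kN·m ≈ 13.000000 kN·m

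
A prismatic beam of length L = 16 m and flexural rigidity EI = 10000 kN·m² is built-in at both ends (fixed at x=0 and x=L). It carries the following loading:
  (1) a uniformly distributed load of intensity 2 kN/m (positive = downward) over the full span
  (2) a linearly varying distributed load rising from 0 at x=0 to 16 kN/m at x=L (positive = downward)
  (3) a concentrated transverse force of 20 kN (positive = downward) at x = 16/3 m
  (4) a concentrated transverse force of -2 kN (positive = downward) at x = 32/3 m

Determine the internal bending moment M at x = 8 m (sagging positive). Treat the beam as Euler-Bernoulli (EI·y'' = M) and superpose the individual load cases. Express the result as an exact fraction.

M(8) = 368/3 kN·m

Load 1 — uniform load w=2 kN/m over full span:
  M_1 = wLx/2 - wL²/12 - wx²/2 = 2·16·8/2 - 2·16²/12 - 2·8²/2 = 64/3 kN·m
Load 2 — triangular load w₀=16 kN/m (0→w₀ over full span):
  M_2 = 3w₀Lx/20 - w₀L²/30 - w₀x³/(6L) = 3·16·16·8/20 - 16·16²/30 - 16·8³/(6·16) = 256/3 kN·m
Load 3 — point force P=20 kN at a=16/3 m (b=L-a=32/3):
  M_3 = Pa²(a+3b)(L-x)/L³ - Pa²b/L²  [x>a] = 20·(16/3)²·((16/3)+3·(32/3))·(16-8)/16³ - 20·(16/3)²·(32/3)/16² = 160/9 kN·m
Load 4 — point force P=-2 kN at a=32/3 m (b=L-a=16/3):
  M_4 = Pb²(3a+b)x/L³ - Pab²/L²  [x≤a] = (-2)·(16/3)²·(3·(32/3)+(16/3))·8/16³ - (-2)·(32/3)·(16/3)²/16² = -16/9 kN·m
Superposition: M = Σ M_i = 368/3 kN·m ≈ 122.666667 kN·m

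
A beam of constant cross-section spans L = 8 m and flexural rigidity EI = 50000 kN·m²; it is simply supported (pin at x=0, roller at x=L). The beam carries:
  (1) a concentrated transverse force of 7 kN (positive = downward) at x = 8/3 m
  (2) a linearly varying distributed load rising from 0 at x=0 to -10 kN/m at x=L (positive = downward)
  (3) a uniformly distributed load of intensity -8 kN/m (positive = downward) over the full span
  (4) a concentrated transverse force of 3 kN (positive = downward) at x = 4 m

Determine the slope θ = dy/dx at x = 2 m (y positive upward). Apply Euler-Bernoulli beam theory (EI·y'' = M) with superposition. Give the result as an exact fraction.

Load 1 — point force P=7 kN at a=8/3 m (b=L-a=16/3):
  θ_1 = -Pb(L²-b²-3x²)/(6LEI)  [x≤a] = -7·(16/3)·(8²-(16/3)²-3·2²)/(6·8·50000) = -371/1012500 rad
Load 2 — triangular load w₀=-10 kN/m (0→w₀ over full span):
  θ_2 = -w₀(7L⁴-30L²x²+15x⁴)/(360LEI) = -(-10)·(7·8⁴-30·8²·2²+15·2⁴)/(360·8·50000) = 1327/900000 rad
Load 3 — uniform load w=-8 kN/m over full span:
  θ_3 = -w(L³-6Lx²+4x³)/(24EI) = -(-8)·(8³-6·8·2²+4·2³)/(24·50000) = 22/9375 rad
Load 4 — point force P=3 kN at a=4 m (b=L-a=4):
  θ_4 = -Pb(L²-b²-3x²)/(6LEI)  [x≤a] = -3·4·(8²-4²-3·2²)/(6·8·50000) = -9/50000 rad
Superposition: θ = Σ θ_i = 1061/324000 rad ≈ 0.003275 rad

θ(2) = 1061/324000 rad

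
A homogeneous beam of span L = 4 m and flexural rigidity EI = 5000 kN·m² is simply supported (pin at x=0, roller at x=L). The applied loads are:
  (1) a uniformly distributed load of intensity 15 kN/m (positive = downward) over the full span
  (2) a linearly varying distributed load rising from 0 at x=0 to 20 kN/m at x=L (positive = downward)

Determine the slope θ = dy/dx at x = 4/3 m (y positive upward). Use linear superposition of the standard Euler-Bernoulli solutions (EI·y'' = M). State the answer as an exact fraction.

Load 1 — uniform load w=15 kN/m over full span:
  θ_1 = -w(L³-6Lx²+4x³)/(24EI) = -15·(4³-6·4·(4/3)²+4·(4/3)³)/(24·5000) = -13/3375 rad
Load 2 — triangular load w₀=20 kN/m (0→w₀ over full span):
  θ_2 = -w₀(7L⁴-30L²x²+15x⁴)/(360LEI) = -20·(7·4⁴-30·4²·(4/3)²+15·(4/3)⁴)/(360·4·5000) = -416/151875 rad
Superposition: θ = Σ θ_i = -1001/151875 rad ≈ -0.006591 rad

θ(4/3) = -1001/151875 rad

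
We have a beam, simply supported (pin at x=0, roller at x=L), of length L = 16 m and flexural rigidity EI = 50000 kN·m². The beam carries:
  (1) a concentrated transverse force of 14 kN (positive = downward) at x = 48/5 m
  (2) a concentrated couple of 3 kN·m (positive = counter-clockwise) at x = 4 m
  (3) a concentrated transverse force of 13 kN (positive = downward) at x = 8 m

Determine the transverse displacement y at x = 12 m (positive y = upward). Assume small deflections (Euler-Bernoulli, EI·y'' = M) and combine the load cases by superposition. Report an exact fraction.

Load 1 — point force P=14 kN at a=48/5 m (b=L-a=32/5):
  y_1 = -Pa(L-x)(2Lx-a²-x²)/(6LEI)  [x>a] = -14·(48/5)·(16-12)·(2·16·12-(48/5)²-12²)/(6·16·50000) = -6468/390625 m
Load 2 — applied couple M₀=3 kN·m at a=4 m (b=L-a=12):
  y_2 = (M₀x³/(6L)-M₀(x-a)²/2+C₁x)/EI  [x>a] with C₁=M₀(3b²-L²)/(6L)=11/2 = (3·12³/(6·16)-3·(12-4)²/2+(11/2)·12)/50000 = 3/6250 m
Load 3 — point force P=13 kN at a=8 m (b=L-a=8):
  y_3 = -Pa(L-x)(2Lx-a²-x²)/(6LEI)  [x>a] = -13·8·(16-12)·(2·16·12-8²-12²)/(6·16·50000) = -143/9375 m
Superposition: y = Σ y_i = -73433/2343750 m ≈ -0.031331 m

y(12) = -73433/2343750 m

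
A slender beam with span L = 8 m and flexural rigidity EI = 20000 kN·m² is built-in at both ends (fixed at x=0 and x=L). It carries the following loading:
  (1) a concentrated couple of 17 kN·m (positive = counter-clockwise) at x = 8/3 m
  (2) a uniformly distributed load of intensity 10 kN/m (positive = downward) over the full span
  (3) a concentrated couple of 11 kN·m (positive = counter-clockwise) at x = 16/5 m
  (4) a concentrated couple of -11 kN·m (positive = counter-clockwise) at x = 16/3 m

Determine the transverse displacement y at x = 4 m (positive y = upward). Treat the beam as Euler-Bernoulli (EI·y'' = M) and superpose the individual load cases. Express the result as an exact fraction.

y(4) = -1051/281250 m

Load 1 — applied couple M₀=17 kN·m at a=8/3 m (b=L-a=16/3):
  y_1 = (R_Ax³/6 - M_Ax²/2 - M₀(x-a)²/2)/EI  [x>a] with R_A=17/6, M_A=0 = ((17/6)·4³/6 - 0·4²/2 - 17·(4-(8/3))²/2)/20000 = 17/22500 m
Load 2 — uniform load w=10 kN/m over full span:
  y_2 = -wx²(L-x)²/(24EI) = -10·4²·(8-4)²/(24·20000) = -2/375 m
Load 3 — applied couple M₀=11 kN·m at a=16/5 m (b=L-a=24/5):
  y_3 = (R_Ax³/6 - M_Ax²/2 - M₀(x-a)²/2)/EI  [x>a] with R_A=99/50, M_A=33/25 = ((99/50)·4³/6 - (33/25)·4²/2 - 11·(4-(16/5))²/2)/20000 = 11/31250 m
Load 4 — applied couple M₀=-11 kN·m at a=16/3 m (b=L-a=8/3):
  y_4 = (R_Ax³/6 - M_Ax²/2)/EI  [x≤a] with R_A=-11/6, M_A=-11/3 = ((-11/6)·4³/6 - (-11/3)·4²/2)/20000 = 11/22500 m
Superposition: y = Σ y_i = -1051/281250 m ≈ -0.003737 m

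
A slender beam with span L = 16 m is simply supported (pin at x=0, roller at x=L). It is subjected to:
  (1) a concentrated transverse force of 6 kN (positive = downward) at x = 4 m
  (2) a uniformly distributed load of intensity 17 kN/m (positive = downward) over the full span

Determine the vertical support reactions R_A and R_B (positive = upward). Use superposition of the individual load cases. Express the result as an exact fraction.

R_A = 281/2 kN, R_B = 275/2 kN

Load 1 — point force P=6 kN at a=4 m (b=L-a=12):
  R_A = Pb/L = 6·12/16 = 9/2 kN
  R_B = Pa/L = 6·4/16 = 3/2 kN
Load 2 — uniform load w=17 kN/m over full span:
  R_A = wL/2 = 17·16/2 = 136 kN
  R_B = wL/2 = 17·16/2 = 136 kN
Superposition: R_A = 281/2 kN, R_B = 275/2 kN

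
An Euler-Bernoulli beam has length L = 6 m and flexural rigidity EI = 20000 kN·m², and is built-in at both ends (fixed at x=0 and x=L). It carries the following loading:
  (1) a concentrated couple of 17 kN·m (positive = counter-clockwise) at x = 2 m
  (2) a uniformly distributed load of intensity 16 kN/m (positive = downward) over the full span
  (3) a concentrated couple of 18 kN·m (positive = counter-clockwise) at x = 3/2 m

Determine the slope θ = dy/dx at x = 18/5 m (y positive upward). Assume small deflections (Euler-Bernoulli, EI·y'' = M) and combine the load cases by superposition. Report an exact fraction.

Load 1 — applied couple M₀=17 kN·m at a=2 m (b=L-a=4):
  θ_1 = (R_Ax²/2 - M_Ax - M₀(x-a))/EI  [x>a] with R_A=34/9, M_A=0 = ((34/9)·(18/5)²/2 - 0·(18/5) - 17·((18/5)-2))/20000 = -17/125000 rad
Load 2 — uniform load w=16 kN/m over full span:
  θ_2 = -wx(L-x)(L-2x)/(12EI) = -16·(18/5)·(6-(18/5))·(6-2·(18/5))/(12·20000) = 54/78125 rad
Load 3 — applied couple M₀=18 kN·m at a=3/2 m (b=L-a=9/2):
  θ_3 = (R_Ax²/2 - M_Ax - M₀(x-a))/EI  [x>a] with R_A=27/8, M_A=-27/8 = ((27/8)·(18/5)²/2 - (-27/8)·(18/5) - 18·((18/5)-(3/2)))/20000 = -189/1000000 rad
Superposition: θ = Σ θ_i = 1831/5000000 rad ≈ 0.000366 rad

θ(18/5) = 1831/5000000 rad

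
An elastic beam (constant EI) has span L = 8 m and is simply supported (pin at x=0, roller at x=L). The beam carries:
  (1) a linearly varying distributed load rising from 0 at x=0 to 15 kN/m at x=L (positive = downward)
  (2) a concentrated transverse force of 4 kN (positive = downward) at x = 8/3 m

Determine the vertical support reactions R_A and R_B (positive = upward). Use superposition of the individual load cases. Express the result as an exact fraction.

R_A = 68/3 kN, R_B = 124/3 kN

Load 1 — triangular load w₀=15 kN/m (0→w₀ over full span):
  R_A = w₀L/6 = 15·8/6 = 20 kN
  R_B = w₀L/3 = 15·8/3 = 40 kN
Load 2 — point force P=4 kN at a=8/3 m (b=L-a=16/3):
  R_A = Pb/L = 4·(16/3)/8 = 8/3 kN
  R_B = Pa/L = 4·(8/3)/8 = 4/3 kN
Superposition: R_A = 68/3 kN, R_B = 124/3 kN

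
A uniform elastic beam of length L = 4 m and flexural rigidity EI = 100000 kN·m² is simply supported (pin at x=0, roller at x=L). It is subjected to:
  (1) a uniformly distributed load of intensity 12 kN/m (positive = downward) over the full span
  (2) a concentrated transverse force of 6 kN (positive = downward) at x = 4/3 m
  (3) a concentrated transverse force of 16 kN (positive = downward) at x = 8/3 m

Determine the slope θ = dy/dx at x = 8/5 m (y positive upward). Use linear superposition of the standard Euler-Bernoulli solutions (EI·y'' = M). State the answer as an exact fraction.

θ(8/5) = -10319/63281250 rad

Load 1 — uniform load w=12 kN/m over full span:
  θ_1 = -w(L³-6Lx²+4x³)/(24EI) = -12·(4³-6·4·(8/5)²+4·(8/5)³)/(24·100000) = -37/390625 rad
Load 2 — point force P=6 kN at a=4/3 m (b=L-a=8/3):
  θ_2 = -Pa(2L²-6Lx+3x²+a²)/(6LEI)  [x>a] = -6·(4/3)·(2·4²-6·4·(8/5)+3·(8/5)²+(4/3)²)/(6·4·100000) = -43/4218750 rad
Load 3 — point force P=16 kN at a=8/3 m (b=L-a=4/3):
  θ_3 = -Pb(L²-b²-3x²)/(6LEI)  [x≤a] = -16·(4/3)·(4²-(4/3)²-3·(8/5)²)/(6·4·100000) = -368/6328125 rad
Superposition: θ = Σ θ_i = -10319/63281250 rad ≈ -0.000163 rad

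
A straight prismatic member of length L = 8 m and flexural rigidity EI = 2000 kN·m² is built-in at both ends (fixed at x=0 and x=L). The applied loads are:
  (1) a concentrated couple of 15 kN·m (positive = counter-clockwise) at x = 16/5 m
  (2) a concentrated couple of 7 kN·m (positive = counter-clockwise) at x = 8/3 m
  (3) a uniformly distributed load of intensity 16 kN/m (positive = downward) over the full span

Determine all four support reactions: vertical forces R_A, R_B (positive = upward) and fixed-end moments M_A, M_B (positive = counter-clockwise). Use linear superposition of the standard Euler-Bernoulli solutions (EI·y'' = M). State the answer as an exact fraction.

R_A = 1018/15 kN, M_A = 1307/15 kN·m, R_B = 902/15 kN, M_B = -391/5 kN·m

Load 1 — applied couple M₀=15 kN·m at a=16/5 m (b=L-a=24/5):
  R_A = 6M₀ab/L³ = 6·15·(16/5)·(24/5)/8³ = 27/10 kN
  M_A = M₀b(2a-b)/L² = 15·(24/5)·(2·(16/5)-(24/5))/8² = 9/5 kN·m
  R_B = -6M₀ab/L³ = -6·15·(16/5)·(24/5)/8³ = -27/10 kN
  M_B = M₀a(2b-a)/L² = 15·(16/5)·(2·(24/5)-(16/5))/8² = 24/5 kN·m
Load 2 — applied couple M₀=7 kN·m at a=8/3 m (b=L-a=16/3):
  R_A = 6M₀ab/L³ = 6·7·(8/3)·(16/3)/8³ = 7/6 kN
  M_A = M₀b(2a-b)/L² = 7·(16/3)·(2·(8/3)-(16/3))/8² = 0 kN·m
  R_B = -6M₀ab/L³ = -6·7·(8/3)·(16/3)/8³ = -7/6 kN
  M_B = M₀a(2b-a)/L² = 7·(8/3)·(2·(16/3)-(8/3))/8² = 7/3 kN·m
Load 3 — uniform load w=16 kN/m over full span:
  R_A = wL/2 = 16·8/2 = 64 kN
  M_A = wL²/12 = 16·8²/12 = 256/3 kN·m
  R_B = wL/2 = 16·8/2 = 64 kN
  M_B = -wL²/12 = -16·8²/12 = -256/3 kN·m
Superposition: R_A = 1018/15 kN, M_A = 1307/15 kN·m, R_B = 902/15 kN, M_B = -391/5 kN·m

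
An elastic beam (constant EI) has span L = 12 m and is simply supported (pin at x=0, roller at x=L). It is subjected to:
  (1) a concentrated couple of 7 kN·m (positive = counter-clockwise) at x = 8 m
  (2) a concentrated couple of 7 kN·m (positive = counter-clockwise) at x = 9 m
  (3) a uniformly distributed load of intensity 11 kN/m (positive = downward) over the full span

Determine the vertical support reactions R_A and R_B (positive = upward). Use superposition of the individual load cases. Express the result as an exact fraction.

Load 1 — applied couple M₀=7 kN·m at a=8 m (b=L-a=4):
  R_A = M₀/L = 7/12 kN
  R_B = -M₀/L = -7/12 kN
Load 2 — applied couple M₀=7 kN·m at a=9 m (b=L-a=3):
  R_A = M₀/L = 7/12 kN
  R_B = -M₀/L = -7/12 kN
Load 3 — uniform load w=11 kN/m over full span:
  R_A = wL/2 = 11·12/2 = 66 kN
  R_B = wL/2 = 11·12/2 = 66 kN
Superposition: R_A = 403/6 kN, R_B = 389/6 kN

R_A = 403/6 kN, R_B = 389/6 kN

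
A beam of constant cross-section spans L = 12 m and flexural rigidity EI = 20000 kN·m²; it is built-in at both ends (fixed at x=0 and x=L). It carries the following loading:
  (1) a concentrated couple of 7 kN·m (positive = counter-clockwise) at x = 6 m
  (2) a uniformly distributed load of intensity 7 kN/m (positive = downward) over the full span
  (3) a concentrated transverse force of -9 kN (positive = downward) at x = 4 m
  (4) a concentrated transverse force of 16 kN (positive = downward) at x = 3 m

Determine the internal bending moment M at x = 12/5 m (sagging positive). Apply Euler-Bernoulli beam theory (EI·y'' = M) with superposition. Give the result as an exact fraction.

Load 1 — applied couple M₀=7 kN·m at a=6 m (b=L-a=6):
  M_1 = R_Ax - M_A  [x≤a] with R_A=7/8, M_A=7/4 = (7/8)·(12/5) - (7/4) = 7/20 kN·m
Load 2 — uniform load w=7 kN/m over full span:
  M_2 = wLx/2 - wL²/12 - wx²/2 = 7·12·(12/5)/2 - 7·12²/12 - 7·(12/5)²/2 = -84/25 kN·m
Load 3 — point force P=-9 kN at a=4 m (b=L-a=8):
  M_3 = Pb²(3a+b)x/L³ - Pab²/L²  [x≤a] = (-9)·8²·(3·4+8)·(12/5)/12³ - (-9)·4·8²/12² = 0 kN·m
Load 4 — point force P=16 kN at a=3 m (b=L-a=9):
  M_4 = Pb²(3a+b)x/L³ - Pab²/L²  [x≤a] = 16·9²·(3·3+9)·(12/5)/12³ - 16·3·9²/12² = 27/5 kN·m
Superposition: M = Σ M_i = 239/100 kN·m ≈ 2.390000 kN·m

M(12/5) = 239/100 kN·m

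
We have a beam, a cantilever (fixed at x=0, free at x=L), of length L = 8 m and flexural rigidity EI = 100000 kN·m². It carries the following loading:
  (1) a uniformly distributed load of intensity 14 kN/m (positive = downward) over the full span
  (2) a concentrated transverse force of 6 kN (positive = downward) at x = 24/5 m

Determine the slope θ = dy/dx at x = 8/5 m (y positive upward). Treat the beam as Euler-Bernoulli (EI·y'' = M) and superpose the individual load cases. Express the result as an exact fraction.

θ(8/5) = -7282/1171875 rad

Load 1 — uniform load w=14 kN/m over full span:
  θ_1 = -wx(x²-3Lx+3L²)/(6EI) = -14·(8/5)·((8/5)²-3·8·(8/5)+3·8²)/(6·100000) = -6832/1171875 rad
Load 2 — point force P=6 kN at a=24/5 m (b=L-a=16/5):
  θ_2 = -Px(2a-x)/(2EI)  [x≤a] = -6·(8/5)·(2·(24/5)-(8/5))/(2·100000) = -6/15625 rad
Superposition: θ = Σ θ_i = -7282/1171875 rad ≈ -0.006214 rad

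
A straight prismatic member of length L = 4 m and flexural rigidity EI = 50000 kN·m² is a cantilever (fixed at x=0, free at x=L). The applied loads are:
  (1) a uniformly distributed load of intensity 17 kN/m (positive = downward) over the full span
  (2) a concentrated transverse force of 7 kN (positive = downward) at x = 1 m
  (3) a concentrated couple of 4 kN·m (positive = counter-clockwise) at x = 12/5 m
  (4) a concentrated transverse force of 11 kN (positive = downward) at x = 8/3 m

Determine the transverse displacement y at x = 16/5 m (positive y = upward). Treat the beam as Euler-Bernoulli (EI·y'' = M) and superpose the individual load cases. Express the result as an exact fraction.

y(16/5) = -48645251/5062500000 m

Load 1 — uniform load w=17 kN/m over full span:
  y_1 = -wx²(x²-4Lx+6L²)/(24EI) = -17·(16/5)²·((16/5)²-4·4·(16/5)+6·4²)/(24·50000) = -46784/5859375 m
Load 2 — point force P=7 kN at a=1 m (b=L-a=3):
  y_2 = -Pa²(3x-a)/(6EI)  [x>a] = -7·1²·(3·(16/5)-1)/(6·50000) = -301/1500000 m
Load 3 — applied couple M₀=4 kN·m at a=12/5 m (b=L-a=8/5):
  y_3 = M₀a(2x-a)/(2EI)  [x>a] = 4·(12/5)·(2·(16/5)-(12/5))/(2·50000) = 6/15625 m
Load 4 — point force P=11 kN at a=8/3 m (b=L-a=4/3):
  y_4 = -Pa²(3x-a)/(6EI)  [x>a] = -11·(8/3)²·(3·(16/5)-(8/3))/(6·50000) = -2288/1265625 m
Superposition: y = Σ y_i = -48645251/5062500000 m ≈ -0.009609 m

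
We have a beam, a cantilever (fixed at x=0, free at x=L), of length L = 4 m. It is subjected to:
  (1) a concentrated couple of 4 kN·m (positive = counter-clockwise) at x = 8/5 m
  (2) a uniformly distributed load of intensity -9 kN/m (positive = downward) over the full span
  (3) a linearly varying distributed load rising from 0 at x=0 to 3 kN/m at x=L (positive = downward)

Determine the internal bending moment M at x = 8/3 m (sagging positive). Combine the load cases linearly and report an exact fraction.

Load 1 — applied couple M₀=4 kN·m at a=8/5 m (b=L-a=12/5):
  M_1 = 0  [x>a] = 0 kN·m
Load 2 — uniform load w=-9 kN/m over full span:
  M_2 = -w(L-x)²/2 = -(-9)·(4-(8/3))²/2 = 8 kN·m
Load 3 — triangular load w₀=3 kN/m (0→w₀ over full span):
  M_3 = w₀Lx/2 - w₀L²/3 - w₀x³/(6L) = 3·4·(8/3)/2 - 3·4²/3 - 3·(8/3)³/(6·4) = -64/27 kN·m
Superposition: M = Σ M_i = 152/27 kN·m ≈ 5.629630 kN·m

M(8/3) = 152/27 kN·m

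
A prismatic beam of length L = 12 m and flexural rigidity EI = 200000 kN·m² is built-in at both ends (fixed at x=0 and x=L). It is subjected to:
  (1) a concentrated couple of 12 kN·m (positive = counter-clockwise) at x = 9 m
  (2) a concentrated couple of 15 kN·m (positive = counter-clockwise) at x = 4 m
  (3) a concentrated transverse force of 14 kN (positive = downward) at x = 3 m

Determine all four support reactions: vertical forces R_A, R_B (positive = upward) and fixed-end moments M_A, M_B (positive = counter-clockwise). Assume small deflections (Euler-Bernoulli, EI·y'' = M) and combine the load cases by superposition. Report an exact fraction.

R_A = 701/48 kN, M_A = 219/8 kN·m, R_B = -29/48 kN, M_B = -41/8 kN·m

Load 1 — applied couple M₀=12 kN·m at a=9 m (b=L-a=3):
  R_A = 6M₀ab/L³ = 6·12·9·3/12³ = 9/8 kN
  M_A = M₀b(2a-b)/L² = 12·3·(2·9-3)/12² = 15/4 kN·m
  R_B = -6M₀ab/L³ = -6·12·9·3/12³ = -9/8 kN
  M_B = M₀a(2b-a)/L² = 12·9·(2·3-9)/12² = -9/4 kN·m
Load 2 — applied couple M₀=15 kN·m at a=4 m (b=L-a=8):
  R_A = 6M₀ab/L³ = 6·15·4·8/12³ = 5/3 kN
  M_A = M₀b(2a-b)/L² = 15·8·(2·4-8)/12² = 0 kN·m
  R_B = -6M₀ab/L³ = -6·15·4·8/12³ = -5/3 kN
  M_B = M₀a(2b-a)/L² = 15·4·(2·8-4)/12² = 5 kN·m
Load 3 — point force P=14 kN at a=3 m (b=L-a=9):
  R_A = Pb²(3a+b)/L³ = 14·9²·(3·3+9)/12³ = 189/16 kN
  M_A = Pab²/L² = 14·3·9²/12² = 189/8 kN·m
  R_B = Pa²(a+3b)/L³ = 14·3²·(3+3·9)/12³ = 35/16 kN
  M_B = -Pa²b/L² = -14·3²·9/12² = -63/8 kN·m
Superposition: R_A = 701/48 kN, M_A = 219/8 kN·m, R_B = -29/48 kN, M_B = -41/8 kN·m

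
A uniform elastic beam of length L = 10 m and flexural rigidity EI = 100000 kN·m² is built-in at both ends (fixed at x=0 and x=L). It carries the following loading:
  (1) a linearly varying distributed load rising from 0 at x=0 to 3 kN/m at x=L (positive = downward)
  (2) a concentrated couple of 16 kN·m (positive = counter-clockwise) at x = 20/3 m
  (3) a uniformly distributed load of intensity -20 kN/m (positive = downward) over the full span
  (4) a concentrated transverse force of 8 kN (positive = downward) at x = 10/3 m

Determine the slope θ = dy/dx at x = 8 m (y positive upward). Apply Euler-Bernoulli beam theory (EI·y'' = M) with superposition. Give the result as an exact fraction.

θ(8) = -1141/843750 rad

Load 1 — triangular load w₀=3 kN/m (0→w₀ over full span):
  θ_1 = -w₀(2x(L-x)(L-2x)(x+2L)+x²(L-x)²)/(120LEI) = -3·(2·8·(10-8)·(10-2·8)·(8+2·10)+8²·(10-8)²)/(120·10·100000) = 2/15625 rad
Load 2 — applied couple M₀=16 kN·m at a=20/3 m (b=L-a=10/3):
  θ_2 = (R_Ax²/2 - M_Ax - M₀(x-a))/EI  [x>a] with R_A=32/15, M_A=16/3 = ((32/15)·8²/2 - (16/3)·8 - 16·(8-(20/3)))/100000 = 2/46875 rad
Load 3 — uniform load w=-20 kN/m over full span:
  θ_3 = -wx(L-x)(L-2x)/(12EI) = -(-20)·8·(10-8)·(10-2·8)/(12·100000) = -1/625 rad
Load 4 — point force P=8 kN at a=10/3 m (b=L-a=20/3):
  θ_4 = Pa²(L-x)(2bL-(3b+a)(L-x))/(2L³EI)  [x>a] = 8·(10/3)²·(10-8)·(2·(20/3)·10-(3·(20/3)+(10/3))·(10-8))/(2·10³·100000) = 13/168750 rad
Superposition: θ = Σ θ_i = -1141/843750 rad ≈ -0.001352 rad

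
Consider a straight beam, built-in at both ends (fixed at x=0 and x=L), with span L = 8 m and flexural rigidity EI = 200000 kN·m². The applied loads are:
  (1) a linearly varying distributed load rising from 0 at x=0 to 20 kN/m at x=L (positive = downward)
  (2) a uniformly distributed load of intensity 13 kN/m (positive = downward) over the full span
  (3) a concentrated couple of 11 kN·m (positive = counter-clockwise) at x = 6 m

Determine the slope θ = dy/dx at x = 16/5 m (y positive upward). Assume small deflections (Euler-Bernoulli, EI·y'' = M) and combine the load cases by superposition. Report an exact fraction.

Load 1 — triangular load w₀=20 kN/m (0→w₀ over full span):
  θ_1 = -w₀(2x(L-x)(L-2x)(x+2L)+x²(L-x)²)/(120LEI) = -20·(2·(16/5)·(8-(16/5))·(8-2·(16/5))·((16/5)+2·8)+(16/5)²·(8-(16/5))²)/(120·8·200000) = -48/390625 rad
Load 2 — uniform load w=13 kN/m over full span:
  θ_2 = -wx(L-x)(L-2x)/(12EI) = -13·(16/5)·(8-(16/5))·(8-2·(16/5))/(12·200000) = -52/390625 rad
Load 3 — applied couple M₀=11 kN·m at a=6 m (b=L-a=2):
  θ_3 = (R_Ax²/2 - M_Ax)/EI  [x≤a] with R_A=99/64, M_A=55/16 = ((99/64)·(16/5)²/2 - (55/16)·(16/5))/200000 = -77/5000000 rad
Superposition: θ = Σ θ_i = -1357/5000000 rad ≈ -0.000271 rad

θ(16/5) = -1357/5000000 rad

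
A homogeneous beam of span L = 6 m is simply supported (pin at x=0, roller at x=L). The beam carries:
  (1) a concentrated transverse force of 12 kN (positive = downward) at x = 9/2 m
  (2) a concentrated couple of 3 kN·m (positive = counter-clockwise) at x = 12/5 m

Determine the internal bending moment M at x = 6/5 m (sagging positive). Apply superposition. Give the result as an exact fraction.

M(6/5) = 21/5 kN·m

Load 1 — point force P=12 kN at a=9/2 m (b=L-a=3/2):
  M_1 = Pbx/L  [x≤a] = 12·(3/2)·(6/5)/6 = 18/5 kN·m
Load 2 — applied couple M₀=3 kN·m at a=12/5 m (b=L-a=18/5):
  M_2 = M₀x/L  [x≤a] = 3·(6/5)/6 = 3/5 kN·m
Superposition: M = Σ M_i = 21/5 kN·m ≈ 4.200000 kN·m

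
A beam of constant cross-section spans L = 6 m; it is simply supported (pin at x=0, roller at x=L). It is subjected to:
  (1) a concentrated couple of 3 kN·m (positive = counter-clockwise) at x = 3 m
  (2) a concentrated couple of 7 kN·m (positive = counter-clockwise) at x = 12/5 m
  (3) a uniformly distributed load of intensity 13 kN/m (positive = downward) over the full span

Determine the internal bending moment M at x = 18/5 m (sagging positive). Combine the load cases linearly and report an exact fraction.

M(18/5) = 1304/25 kN·m

Load 1 — applied couple M₀=3 kN·m at a=3 m (b=L-a=3):
  M_1 = M₀x/L - M₀  [x>a] = 3·(18/5)/6 - 3 = -6/5 kN·m
Load 2 — applied couple M₀=7 kN·m at a=12/5 m (b=L-a=18/5):
  M_2 = M₀x/L - M₀  [x>a] = 7·(18/5)/6 - 7 = -14/5 kN·m
Load 3 — uniform load w=13 kN/m over full span:
  M_3 = wx(L-x)/2 = 13·(18/5)·(6-(18/5))/2 = 1404/25 kN·m
Superposition: M = Σ M_i = 1304/25 kN·m ≈ 52.160000 kN·m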